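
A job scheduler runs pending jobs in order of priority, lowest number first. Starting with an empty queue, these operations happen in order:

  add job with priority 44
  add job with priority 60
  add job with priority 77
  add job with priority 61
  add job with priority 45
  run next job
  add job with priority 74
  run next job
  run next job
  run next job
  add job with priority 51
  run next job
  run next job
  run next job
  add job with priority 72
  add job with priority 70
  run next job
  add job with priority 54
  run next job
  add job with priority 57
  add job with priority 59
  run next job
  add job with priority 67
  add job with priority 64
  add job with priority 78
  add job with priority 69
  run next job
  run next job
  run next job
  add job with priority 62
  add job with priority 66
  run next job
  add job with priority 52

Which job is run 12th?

insert 44 → {44}
insert 60 → {44, 60}
insert 77 → {44, 60, 77}
insert 61 → {44, 60, 61, 77}
insert 45 → {44, 45, 60, 61, 77}
run next job → 44; now {45, 60, 61, 77}
insert 74 → {45, 60, 61, 74, 77}
run next job → 45; now {60, 61, 74, 77}
run next job → 60; now {61, 74, 77}
run next job → 61; now {74, 77}
insert 51 → {51, 74, 77}
run next job → 51; now {74, 77}
run next job → 74; now {77}
run next job → 77; now {}
insert 72 → {72}
insert 70 → {70, 72}
run next job → 70; now {72}
insert 54 → {54, 72}
run next job → 54; now {72}
insert 57 → {57, 72}
insert 59 → {57, 59, 72}
run next job → 57; now {59, 72}
insert 67 → {59, 67, 72}
insert 64 → {59, 64, 67, 72}
insert 78 → {59, 64, 67, 72, 78}
insert 69 → {59, 64, 67, 69, 72, 78}
run next job → 59; now {64, 67, 69, 72, 78}
run next job → 64; now {67, 69, 72, 78}
run next job → 67; now {69, 72, 78}
insert 62 → {62, 69, 72, 78}
insert 66 → {62, 66, 69, 72, 78}
run next job → 62; now {66, 69, 72, 78}
insert 52 → {52, 66, 69, 72, 78}

64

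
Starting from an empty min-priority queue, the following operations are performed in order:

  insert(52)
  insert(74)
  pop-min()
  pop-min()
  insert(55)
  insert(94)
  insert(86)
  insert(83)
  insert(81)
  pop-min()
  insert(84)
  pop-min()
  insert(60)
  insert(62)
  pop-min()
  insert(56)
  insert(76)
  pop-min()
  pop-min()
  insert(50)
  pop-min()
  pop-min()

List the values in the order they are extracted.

52 → 74 → 55 → 81 → 60 → 56 → 62 → 50 → 76

insert 52 → {52}
insert 74 → {52, 74}
pop-min → 52; now {74}
pop-min → 74; now {}
insert 55 → {55}
insert 94 → {55, 94}
insert 86 → {55, 86, 94}
insert 83 → {55, 83, 86, 94}
insert 81 → {55, 81, 83, 86, 94}
pop-min → 55; now {81, 83, 86, 94}
insert 84 → {81, 83, 84, 86, 94}
pop-min → 81; now {83, 84, 86, 94}
insert 60 → {60, 83, 84, 86, 94}
insert 62 → {60, 62, 83, 84, 86, 94}
pop-min → 60; now {62, 83, 84, 86, 94}
insert 56 → {56, 62, 83, 84, 86, 94}
insert 76 → {56, 62, 76, 83, 84, 86, 94}
pop-min → 56; now {62, 76, 83, 84, 86, 94}
pop-min → 62; now {76, 83, 84, 86, 94}
insert 50 → {50, 76, 83, 84, 86, 94}
pop-min → 50; now {76, 83, 84, 86, 94}
pop-min → 76; now {83, 84, 86, 94}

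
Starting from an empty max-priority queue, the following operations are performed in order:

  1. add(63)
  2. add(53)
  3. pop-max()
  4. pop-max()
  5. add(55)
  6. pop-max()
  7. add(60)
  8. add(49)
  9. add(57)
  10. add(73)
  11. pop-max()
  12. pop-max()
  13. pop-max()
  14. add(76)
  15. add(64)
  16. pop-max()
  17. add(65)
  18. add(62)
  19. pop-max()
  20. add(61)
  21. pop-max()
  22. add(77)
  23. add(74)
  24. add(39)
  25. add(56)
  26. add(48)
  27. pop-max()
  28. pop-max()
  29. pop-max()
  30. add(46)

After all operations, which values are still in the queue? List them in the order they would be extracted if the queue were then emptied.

61 → 56 → 49 → 48 → 46 → 39

insert 63 → {63}
insert 53 → {63, 53}
pop-max → 63; now {53}
pop-max → 53; now {}
insert 55 → {55}
pop-max → 55; now {}
insert 60 → {60}
insert 49 → {60, 49}
insert 57 → {60, 57, 49}
insert 73 → {73, 60, 57, 49}
pop-max → 73; now {60, 57, 49}
pop-max → 60; now {57, 49}
pop-max → 57; now {49}
insert 76 → {76, 49}
insert 64 → {76, 64, 49}
pop-max → 76; now {64, 49}
insert 65 → {65, 64, 49}
insert 62 → {65, 64, 62, 49}
pop-max → 65; now {64, 62, 49}
insert 61 → {64, 62, 61, 49}
pop-max → 64; now {62, 61, 49}
insert 77 → {77, 62, 61, 49}
insert 74 → {77, 74, 62, 61, 49}
insert 39 → {77, 74, 62, 61, 49, 39}
insert 56 → {77, 74, 62, 61, 56, 49, 39}
insert 48 → {77, 74, 62, 61, 56, 49, 48, 39}
pop-max → 77; now {74, 62, 61, 56, 49, 48, 39}
pop-max → 74; now {62, 61, 56, 49, 48, 39}
pop-max → 62; now {61, 56, 49, 48, 39}
insert 46 → {61, 56, 49, 48, 46, 39}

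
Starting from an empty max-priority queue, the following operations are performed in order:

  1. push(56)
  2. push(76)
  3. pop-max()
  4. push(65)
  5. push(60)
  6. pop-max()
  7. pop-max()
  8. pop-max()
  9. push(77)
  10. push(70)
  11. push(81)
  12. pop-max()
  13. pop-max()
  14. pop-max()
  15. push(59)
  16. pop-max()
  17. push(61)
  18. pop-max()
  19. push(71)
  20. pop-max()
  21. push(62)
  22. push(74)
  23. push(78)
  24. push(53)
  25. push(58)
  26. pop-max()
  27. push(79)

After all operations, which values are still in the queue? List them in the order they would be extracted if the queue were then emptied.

insert 56 → {56}
insert 76 → {76, 56}
pop-max → 76; now {56}
insert 65 → {65, 56}
insert 60 → {65, 60, 56}
pop-max → 65; now {60, 56}
pop-max → 60; now {56}
pop-max → 56; now {}
insert 77 → {77}
insert 70 → {77, 70}
insert 81 → {81, 77, 70}
pop-max → 81; now {77, 70}
pop-max → 77; now {70}
pop-max → 70; now {}
insert 59 → {59}
pop-max → 59; now {}
insert 61 → {61}
pop-max → 61; now {}
insert 71 → {71}
pop-max → 71; now {}
insert 62 → {62}
insert 74 → {74, 62}
insert 78 → {78, 74, 62}
insert 53 → {78, 74, 62, 53}
insert 58 → {78, 74, 62, 58, 53}
pop-max → 78; now {74, 62, 58, 53}
insert 79 → {79, 74, 62, 58, 53}

79 → 74 → 62 → 58 → 53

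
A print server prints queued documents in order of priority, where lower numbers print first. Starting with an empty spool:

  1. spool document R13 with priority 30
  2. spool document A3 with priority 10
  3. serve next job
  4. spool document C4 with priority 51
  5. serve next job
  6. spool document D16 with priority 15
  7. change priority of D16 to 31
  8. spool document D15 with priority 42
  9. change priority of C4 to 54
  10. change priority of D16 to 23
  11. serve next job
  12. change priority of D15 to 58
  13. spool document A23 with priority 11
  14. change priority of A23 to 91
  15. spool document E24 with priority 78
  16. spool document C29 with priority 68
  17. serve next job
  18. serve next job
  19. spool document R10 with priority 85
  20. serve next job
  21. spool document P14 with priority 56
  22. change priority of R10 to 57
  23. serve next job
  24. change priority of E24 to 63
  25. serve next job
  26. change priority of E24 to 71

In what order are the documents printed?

add R13 (priority 30) → {R13:30}
add A3 (priority 10) → {A3:10, R13:30}
serve next job → A3; now {R13:30}
add C4 (priority 51) → {R13:30, C4:51}
serve next job → R13; now {C4:51}
add D16 (priority 15) → {D16:15, C4:51}
update D16 to priority 31 → {D16:31, C4:51}
add D15 (priority 42) → {D16:31, D15:42, C4:51}
update C4 to priority 54 → {D16:31, D15:42, C4:54}
update D16 to priority 23 → {D16:23, D15:42, C4:54}
serve next job → D16; now {D15:42, C4:54}
update D15 to priority 58 → {C4:54, D15:58}
add A23 (priority 11) → {A23:11, C4:54, D15:58}
update A23 to priority 91 → {C4:54, D15:58, A23:91}
add E24 (priority 78) → {C4:54, D15:58, E24:78, A23:91}
add C29 (priority 68) → {C4:54, D15:58, C29:68, E24:78, A23:91}
serve next job → C4; now {D15:58, C29:68, E24:78, A23:91}
serve next job → D15; now {C29:68, E24:78, A23:91}
add R10 (priority 85) → {C29:68, E24:78, R10:85, A23:91}
serve next job → C29; now {E24:78, R10:85, A23:91}
add P14 (priority 56) → {P14:56, E24:78, R10:85, A23:91}
update R10 to priority 57 → {P14:56, R10:57, E24:78, A23:91}
serve next job → P14; now {R10:57, E24:78, A23:91}
update E24 to priority 63 → {R10:57, E24:63, A23:91}
serve next job → R10; now {E24:63, A23:91}
update E24 to priority 71 → {E24:71, A23:91}

A3, R13, D16, C4, D15, C29, P14, R10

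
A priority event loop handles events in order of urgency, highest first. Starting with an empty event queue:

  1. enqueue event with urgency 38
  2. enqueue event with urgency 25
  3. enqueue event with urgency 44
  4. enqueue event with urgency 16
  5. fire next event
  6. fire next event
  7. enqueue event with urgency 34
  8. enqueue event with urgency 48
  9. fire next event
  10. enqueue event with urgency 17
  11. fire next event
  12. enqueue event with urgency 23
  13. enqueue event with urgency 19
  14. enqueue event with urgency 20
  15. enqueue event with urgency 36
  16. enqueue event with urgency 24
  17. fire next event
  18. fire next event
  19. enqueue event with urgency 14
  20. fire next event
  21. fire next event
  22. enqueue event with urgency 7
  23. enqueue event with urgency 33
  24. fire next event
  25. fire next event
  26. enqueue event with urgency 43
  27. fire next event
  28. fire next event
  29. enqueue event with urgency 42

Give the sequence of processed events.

insert 38 → {38}
insert 25 → {38, 25}
insert 44 → {44, 38, 25}
insert 16 → {44, 38, 25, 16}
fire next event → 44; now {38, 25, 16}
fire next event → 38; now {25, 16}
insert 34 → {34, 25, 16}
insert 48 → {48, 34, 25, 16}
fire next event → 48; now {34, 25, 16}
insert 17 → {34, 25, 17, 16}
fire next event → 34; now {25, 17, 16}
insert 23 → {25, 23, 17, 16}
insert 19 → {25, 23, 19, 17, 16}
insert 20 → {25, 23, 20, 19, 17, 16}
insert 36 → {36, 25, 23, 20, 19, 17, 16}
insert 24 → {36, 25, 24, 23, 20, 19, 17, 16}
fire next event → 36; now {25, 24, 23, 20, 19, 17, 16}
fire next event → 25; now {24, 23, 20, 19, 17, 16}
insert 14 → {24, 23, 20, 19, 17, 16, 14}
fire next event → 24; now {23, 20, 19, 17, 16, 14}
fire next event → 23; now {20, 19, 17, 16, 14}
insert 7 → {20, 19, 17, 16, 14, 7}
insert 33 → {33, 20, 19, 17, 16, 14, 7}
fire next event → 33; now {20, 19, 17, 16, 14, 7}
fire next event → 20; now {19, 17, 16, 14, 7}
insert 43 → {43, 19, 17, 16, 14, 7}
fire next event → 43; now {19, 17, 16, 14, 7}
fire next event → 19; now {17, 16, 14, 7}
insert 42 → {42, 17, 16, 14, 7}

44, 38, 48, 34, 36, 25, 24, 23, 33, 20, 43, 19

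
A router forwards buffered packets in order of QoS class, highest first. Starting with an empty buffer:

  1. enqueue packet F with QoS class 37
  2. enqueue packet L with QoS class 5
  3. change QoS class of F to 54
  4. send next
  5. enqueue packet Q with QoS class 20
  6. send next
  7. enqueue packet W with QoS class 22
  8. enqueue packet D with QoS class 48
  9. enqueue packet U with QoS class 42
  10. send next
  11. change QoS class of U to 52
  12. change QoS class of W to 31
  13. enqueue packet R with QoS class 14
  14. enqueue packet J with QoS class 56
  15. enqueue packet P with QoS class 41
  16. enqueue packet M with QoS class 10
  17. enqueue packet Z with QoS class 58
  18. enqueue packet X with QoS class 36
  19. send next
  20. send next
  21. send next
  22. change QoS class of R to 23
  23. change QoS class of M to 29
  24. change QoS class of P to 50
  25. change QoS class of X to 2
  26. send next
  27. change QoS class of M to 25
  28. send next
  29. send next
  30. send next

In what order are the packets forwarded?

add F (QoS class 37) → {F:37}
add L (QoS class 5) → {F:37, L:5}
update F to QoS class 54 → {F:54, L:5}
send next → F; now {L:5}
add Q (QoS class 20) → {Q:20, L:5}
send next → Q; now {L:5}
add W (QoS class 22) → {W:22, L:5}
add D (QoS class 48) → {D:48, W:22, L:5}
add U (QoS class 42) → {D:48, U:42, W:22, L:5}
send next → D; now {U:42, W:22, L:5}
update U to QoS class 52 → {U:52, W:22, L:5}
update W to QoS class 31 → {U:52, W:31, L:5}
add R (QoS class 14) → {U:52, W:31, R:14, L:5}
add J (QoS class 56) → {J:56, U:52, W:31, R:14, L:5}
add P (QoS class 41) → {J:56, U:52, P:41, W:31, R:14, L:5}
add M (QoS class 10) → {J:56, U:52, P:41, W:31, R:14, M:10, L:5}
add Z (QoS class 58) → {Z:58, J:56, U:52, P:41, W:31, R:14, M:10, L:5}
add X (QoS class 36) → {Z:58, J:56, U:52, P:41, X:36, W:31, R:14, M:10, L:5}
send next → Z; now {J:56, U:52, P:41, X:36, W:31, R:14, M:10, L:5}
send next → J; now {U:52, P:41, X:36, W:31, R:14, M:10, L:5}
send next → U; now {P:41, X:36, W:31, R:14, M:10, L:5}
update R to QoS class 23 → {P:41, X:36, W:31, R:23, M:10, L:5}
update M to QoS class 29 → {P:41, X:36, W:31, M:29, R:23, L:5}
update P to QoS class 50 → {P:50, X:36, W:31, M:29, R:23, L:5}
update X to QoS class 2 → {P:50, W:31, M:29, R:23, L:5, X:2}
send next → P; now {W:31, M:29, R:23, L:5, X:2}
update M to QoS class 25 → {W:31, M:25, R:23, L:5, X:2}
send next → W; now {M:25, R:23, L:5, X:2}
send next → M; now {R:23, L:5, X:2}
send next → R; now {L:5, X:2}

F, Q, D, Z, J, U, P, W, M, R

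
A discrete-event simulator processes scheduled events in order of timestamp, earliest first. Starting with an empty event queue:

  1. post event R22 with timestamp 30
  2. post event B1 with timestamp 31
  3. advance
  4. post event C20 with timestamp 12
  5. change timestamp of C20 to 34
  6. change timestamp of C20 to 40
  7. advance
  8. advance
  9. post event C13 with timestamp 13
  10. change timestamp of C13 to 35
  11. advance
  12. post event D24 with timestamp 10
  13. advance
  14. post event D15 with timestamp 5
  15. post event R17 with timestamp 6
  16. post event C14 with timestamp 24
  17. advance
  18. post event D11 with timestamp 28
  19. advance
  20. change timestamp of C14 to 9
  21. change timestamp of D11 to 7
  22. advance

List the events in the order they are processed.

add R22 (timestamp 30) → {R22:30}
add B1 (timestamp 31) → {R22:30, B1:31}
advance → R22; now {B1:31}
add C20 (timestamp 12) → {C20:12, B1:31}
update C20 to timestamp 34 → {B1:31, C20:34}
update C20 to timestamp 40 → {B1:31, C20:40}
advance → B1; now {C20:40}
advance → C20; now {}
add C13 (timestamp 13) → {C13:13}
update C13 to timestamp 35 → {C13:35}
advance → C13; now {}
add D24 (timestamp 10) → {D24:10}
advance → D24; now {}
add D15 (timestamp 5) → {D15:5}
add R17 (timestamp 6) → {D15:5, R17:6}
add C14 (timestamp 24) → {D15:5, R17:6, C14:24}
advance → D15; now {R17:6, C14:24}
add D11 (timestamp 28) → {R17:6, C14:24, D11:28}
advance → R17; now {C14:24, D11:28}
update C14 to timestamp 9 → {C14:9, D11:28}
update D11 to timestamp 7 → {D11:7, C14:9}
advance → D11; now {C14:9}

[R22, B1, C20, C13, D24, D15, R17, D11]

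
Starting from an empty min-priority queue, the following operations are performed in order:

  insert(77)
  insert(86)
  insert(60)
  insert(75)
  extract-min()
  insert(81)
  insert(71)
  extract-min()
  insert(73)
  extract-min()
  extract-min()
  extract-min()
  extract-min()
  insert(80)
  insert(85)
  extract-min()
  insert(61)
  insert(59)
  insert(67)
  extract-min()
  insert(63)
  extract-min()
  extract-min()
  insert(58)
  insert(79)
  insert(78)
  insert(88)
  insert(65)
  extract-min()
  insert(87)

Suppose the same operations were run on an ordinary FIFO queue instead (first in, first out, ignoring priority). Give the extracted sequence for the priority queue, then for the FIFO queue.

priority queue: [60, 71, 73, 75, 77, 81, 80, 59, 61, 63, 58]; FIFO queue: 77 → 86 → 60 → 75 → 81 → 71 → 73 → 80 → 85 → 61 → 59

insert 77 → {77}
insert 86 → {77, 86}
insert 60 → {60, 77, 86}
insert 75 → {60, 75, 77, 86}
extract-min → 60; now {75, 77, 86}
insert 81 → {75, 77, 81, 86}
insert 71 → {71, 75, 77, 81, 86}
extract-min → 71; now {75, 77, 81, 86}
insert 73 → {73, 75, 77, 81, 86}
extract-min → 73; now {75, 77, 81, 86}
extract-min → 75; now {77, 81, 86}
extract-min → 77; now {81, 86}
extract-min → 81; now {86}
insert 80 → {80, 86}
insert 85 → {80, 85, 86}
extract-min → 80; now {85, 86}
insert 61 → {61, 85, 86}
insert 59 → {59, 61, 85, 86}
insert 67 → {59, 61, 67, 85, 86}
extract-min → 59; now {61, 67, 85, 86}
insert 63 → {61, 63, 67, 85, 86}
extract-min → 61; now {63, 67, 85, 86}
extract-min → 63; now {67, 85, 86}
insert 58 → {58, 67, 85, 86}
insert 79 → {58, 67, 79, 85, 86}
insert 78 → {58, 67, 78, 79, 85, 86}
insert 88 → {58, 67, 78, 79, 85, 86, 88}
insert 65 → {58, 65, 67, 78, 79, 85, 86, 88}
extract-min → 58; now {65, 67, 78, 79, 85, 86, 88}
insert 87 → {65, 67, 78, 79, 85, 86, 87, 88}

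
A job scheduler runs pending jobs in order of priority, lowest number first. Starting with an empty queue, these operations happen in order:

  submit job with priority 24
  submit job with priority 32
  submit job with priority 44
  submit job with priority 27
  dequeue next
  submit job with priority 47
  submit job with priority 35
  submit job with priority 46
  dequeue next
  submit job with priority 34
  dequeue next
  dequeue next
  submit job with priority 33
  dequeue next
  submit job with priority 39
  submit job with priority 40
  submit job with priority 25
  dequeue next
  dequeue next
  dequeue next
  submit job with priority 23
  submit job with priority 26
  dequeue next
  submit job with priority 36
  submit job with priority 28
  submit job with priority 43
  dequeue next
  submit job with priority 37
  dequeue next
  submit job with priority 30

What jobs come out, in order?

[24, 27, 32, 34, 33, 25, 35, 39, 23, 26, 28]

insert 24 → {24}
insert 32 → {24, 32}
insert 44 → {24, 32, 44}
insert 27 → {24, 27, 32, 44}
dequeue next → 24; now {27, 32, 44}
insert 47 → {27, 32, 44, 47}
insert 35 → {27, 32, 35, 44, 47}
insert 46 → {27, 32, 35, 44, 46, 47}
dequeue next → 27; now {32, 35, 44, 46, 47}
insert 34 → {32, 34, 35, 44, 46, 47}
dequeue next → 32; now {34, 35, 44, 46, 47}
dequeue next → 34; now {35, 44, 46, 47}
insert 33 → {33, 35, 44, 46, 47}
dequeue next → 33; now {35, 44, 46, 47}
insert 39 → {35, 39, 44, 46, 47}
insert 40 → {35, 39, 40, 44, 46, 47}
insert 25 → {25, 35, 39, 40, 44, 46, 47}
dequeue next → 25; now {35, 39, 40, 44, 46, 47}
dequeue next → 35; now {39, 40, 44, 46, 47}
dequeue next → 39; now {40, 44, 46, 47}
insert 23 → {23, 40, 44, 46, 47}
insert 26 → {23, 26, 40, 44, 46, 47}
dequeue next → 23; now {26, 40, 44, 46, 47}
insert 36 → {26, 36, 40, 44, 46, 47}
insert 28 → {26, 28, 36, 40, 44, 46, 47}
insert 43 → {26, 28, 36, 40, 43, 44, 46, 47}
dequeue next → 26; now {28, 36, 40, 43, 44, 46, 47}
insert 37 → {28, 36, 37, 40, 43, 44, 46, 47}
dequeue next → 28; now {36, 37, 40, 43, 44, 46, 47}
insert 30 → {30, 36, 37, 40, 43, 44, 46, 47}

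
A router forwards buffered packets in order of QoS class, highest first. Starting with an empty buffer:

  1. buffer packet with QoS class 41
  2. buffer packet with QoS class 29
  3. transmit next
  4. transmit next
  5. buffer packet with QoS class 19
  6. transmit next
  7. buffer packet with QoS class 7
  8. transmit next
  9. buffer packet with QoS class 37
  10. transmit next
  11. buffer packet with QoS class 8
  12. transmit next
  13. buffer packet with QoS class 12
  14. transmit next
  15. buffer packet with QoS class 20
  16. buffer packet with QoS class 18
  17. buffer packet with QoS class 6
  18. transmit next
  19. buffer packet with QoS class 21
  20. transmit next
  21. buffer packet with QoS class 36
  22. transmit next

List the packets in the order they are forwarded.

41 → 29 → 19 → 7 → 37 → 8 → 12 → 20 → 21 → 36

insert 41 → {41}
insert 29 → {41, 29}
transmit next → 41; now {29}
transmit next → 29; now {}
insert 19 → {19}
transmit next → 19; now {}
insert 7 → {7}
transmit next → 7; now {}
insert 37 → {37}
transmit next → 37; now {}
insert 8 → {8}
transmit next → 8; now {}
insert 12 → {12}
transmit next → 12; now {}
insert 20 → {20}
insert 18 → {20, 18}
insert 6 → {20, 18, 6}
transmit next → 20; now {18, 6}
insert 21 → {21, 18, 6}
transmit next → 21; now {18, 6}
insert 36 → {36, 18, 6}
transmit next → 36; now {18, 6}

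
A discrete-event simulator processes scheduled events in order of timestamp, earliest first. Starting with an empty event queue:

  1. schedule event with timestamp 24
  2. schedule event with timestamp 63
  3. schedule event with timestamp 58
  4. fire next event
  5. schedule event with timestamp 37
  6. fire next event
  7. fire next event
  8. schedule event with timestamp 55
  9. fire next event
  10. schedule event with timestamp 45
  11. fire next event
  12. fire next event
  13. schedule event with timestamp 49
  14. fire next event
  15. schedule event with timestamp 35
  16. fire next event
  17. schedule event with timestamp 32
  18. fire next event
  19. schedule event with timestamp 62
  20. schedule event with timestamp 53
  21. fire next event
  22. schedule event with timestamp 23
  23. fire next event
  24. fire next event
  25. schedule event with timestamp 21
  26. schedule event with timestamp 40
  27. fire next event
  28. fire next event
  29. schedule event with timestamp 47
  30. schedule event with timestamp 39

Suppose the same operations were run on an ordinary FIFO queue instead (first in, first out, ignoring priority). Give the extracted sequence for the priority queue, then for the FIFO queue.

insert 24 → {24}
insert 63 → {24, 63}
insert 58 → {24, 58, 63}
fire next event → 24; now {58, 63}
insert 37 → {37, 58, 63}
fire next event → 37; now {58, 63}
fire next event → 58; now {63}
insert 55 → {55, 63}
fire next event → 55; now {63}
insert 45 → {45, 63}
fire next event → 45; now {63}
fire next event → 63; now {}
insert 49 → {49}
fire next event → 49; now {}
insert 35 → {35}
fire next event → 35; now {}
insert 32 → {32}
fire next event → 32; now {}
insert 62 → {62}
insert 53 → {53, 62}
fire next event → 53; now {62}
insert 23 → {23, 62}
fire next event → 23; now {62}
fire next event → 62; now {}
insert 21 → {21}
insert 40 → {21, 40}
fire next event → 21; now {40}
fire next event → 40; now {}
insert 47 → {47}
insert 39 → {39, 47}

priority queue: 24, 37, 58, 55, 45, 63, 49, 35, 32, 53, 23, 62, 21, 40; FIFO queue: 24 → 63 → 58 → 37 → 55 → 45 → 49 → 35 → 32 → 62 → 53 → 23 → 21 → 40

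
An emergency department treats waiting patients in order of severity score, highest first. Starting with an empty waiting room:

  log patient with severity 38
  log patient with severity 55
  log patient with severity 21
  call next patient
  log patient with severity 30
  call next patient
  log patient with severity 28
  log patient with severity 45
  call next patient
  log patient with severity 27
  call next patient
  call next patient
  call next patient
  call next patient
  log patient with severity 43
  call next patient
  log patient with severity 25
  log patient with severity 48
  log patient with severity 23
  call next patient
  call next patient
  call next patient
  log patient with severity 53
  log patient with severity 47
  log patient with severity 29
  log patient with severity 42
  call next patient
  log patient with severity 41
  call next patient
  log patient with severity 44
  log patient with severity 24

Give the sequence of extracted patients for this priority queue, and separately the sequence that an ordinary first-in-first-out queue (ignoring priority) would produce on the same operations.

insert 38 → {38}
insert 55 → {55, 38}
insert 21 → {55, 38, 21}
call next patient → 55; now {38, 21}
insert 30 → {38, 30, 21}
call next patient → 38; now {30, 21}
insert 28 → {30, 28, 21}
insert 45 → {45, 30, 28, 21}
call next patient → 45; now {30, 28, 21}
insert 27 → {30, 28, 27, 21}
call next patient → 30; now {28, 27, 21}
call next patient → 28; now {27, 21}
call next patient → 27; now {21}
call next patient → 21; now {}
insert 43 → {43}
call next patient → 43; now {}
insert 25 → {25}
insert 48 → {48, 25}
insert 23 → {48, 25, 23}
call next patient → 48; now {25, 23}
call next patient → 25; now {23}
call next patient → 23; now {}
insert 53 → {53}
insert 47 → {53, 47}
insert 29 → {53, 47, 29}
insert 42 → {53, 47, 42, 29}
call next patient → 53; now {47, 42, 29}
insert 41 → {47, 42, 41, 29}
call next patient → 47; now {42, 41, 29}
insert 44 → {44, 42, 41, 29}
insert 24 → {44, 42, 41, 29, 24}

priority queue: 55, 38, 45, 30, 28, 27, 21, 43, 48, 25, 23, 53, 47; FIFO queue: 38, 55, 21, 30, 28, 45, 27, 43, 25, 48, 23, 53, 47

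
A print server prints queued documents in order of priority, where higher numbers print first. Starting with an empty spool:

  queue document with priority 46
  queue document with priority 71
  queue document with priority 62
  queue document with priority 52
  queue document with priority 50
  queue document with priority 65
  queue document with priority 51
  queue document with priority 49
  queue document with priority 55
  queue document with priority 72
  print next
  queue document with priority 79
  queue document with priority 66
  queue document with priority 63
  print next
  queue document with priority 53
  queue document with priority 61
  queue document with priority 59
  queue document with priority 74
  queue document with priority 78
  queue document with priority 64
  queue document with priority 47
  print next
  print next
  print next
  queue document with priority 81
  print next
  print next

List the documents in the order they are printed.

insert 46 → {46}
insert 71 → {71, 46}
insert 62 → {71, 62, 46}
insert 52 → {71, 62, 52, 46}
insert 50 → {71, 62, 52, 50, 46}
insert 65 → {71, 65, 62, 52, 50, 46}
insert 51 → {71, 65, 62, 52, 51, 50, 46}
insert 49 → {71, 65, 62, 52, 51, 50, 49, 46}
insert 55 → {71, 65, 62, 55, 52, 51, 50, 49, 46}
insert 72 → {72, 71, 65, 62, 55, 52, 51, 50, 49, 46}
print next → 72; now {71, 65, 62, 55, 52, 51, 50, 49, 46}
insert 79 → {79, 71, 65, 62, 55, 52, 51, 50, 49, 46}
insert 66 → {79, 71, 66, 65, 62, 55, 52, 51, 50, 49, 46}
insert 63 → {79, 71, 66, 65, 63, 62, 55, 52, 51, 50, 49, 46}
print next → 79; now {71, 66, 65, 63, 62, 55, 52, 51, 50, 49, 46}
insert 53 → {71, 66, 65, 63, 62, 55, 53, 52, 51, 50, 49, 46}
insert 61 → {71, 66, 65, 63, 62, 61, 55, 53, 52, 51, 50, 49, 46}
insert 59 → {71, 66, 65, 63, 62, 61, 59, 55, 53, 52, 51, 50, 49, 46}
insert 74 → {74, 71, 66, 65, 63, 62, 61, 59, 55, 53, 52, 51, 50, 49, 46}
insert 78 → {78, 74, 71, 66, 65, 63, 62, 61, 59, 55, 53, 52, 51, 50, 49, 46}
insert 64 → {78, 74, 71, 66, 65, 64, 63, 62, 61, 59, 55, 53, 52, 51, 50, 49, 46}
insert 47 → {78, 74, 71, 66, 65, 64, 63, 62, 61, 59, 55, 53, 52, 51, 50, 49, 47, 46}
print next → 78; now {74, 71, 66, 65, 64, 63, 62, 61, 59, 55, 53, 52, 51, 50, 49, 47, 46}
print next → 74; now {71, 66, 65, 64, 63, 62, 61, 59, 55, 53, 52, 51, 50, 49, 47, 46}
print next → 71; now {66, 65, 64, 63, 62, 61, 59, 55, 53, 52, 51, 50, 49, 47, 46}
insert 81 → {81, 66, 65, 64, 63, 62, 61, 59, 55, 53, 52, 51, 50, 49, 47, 46}
print next → 81; now {66, 65, 64, 63, 62, 61, 59, 55, 53, 52, 51, 50, 49, 47, 46}
print next → 66; now {65, 64, 63, 62, 61, 59, 55, 53, 52, 51, 50, 49, 47, 46}

[72, 79, 78, 74, 71, 81, 66]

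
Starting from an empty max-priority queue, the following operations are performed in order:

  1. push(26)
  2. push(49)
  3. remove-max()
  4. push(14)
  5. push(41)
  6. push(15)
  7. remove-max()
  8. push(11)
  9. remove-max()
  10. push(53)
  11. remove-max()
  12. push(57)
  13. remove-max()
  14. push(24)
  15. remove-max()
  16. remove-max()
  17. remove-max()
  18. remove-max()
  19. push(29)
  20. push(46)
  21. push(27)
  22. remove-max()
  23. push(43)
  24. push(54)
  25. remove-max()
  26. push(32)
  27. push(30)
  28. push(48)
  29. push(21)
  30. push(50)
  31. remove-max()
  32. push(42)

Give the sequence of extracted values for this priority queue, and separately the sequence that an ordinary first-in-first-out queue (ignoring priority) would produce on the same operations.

insert 26 → {26}
insert 49 → {49, 26}
remove-max → 49; now {26}
insert 14 → {26, 14}
insert 41 → {41, 26, 14}
insert 15 → {41, 26, 15, 14}
remove-max → 41; now {26, 15, 14}
insert 11 → {26, 15, 14, 11}
remove-max → 26; now {15, 14, 11}
insert 53 → {53, 15, 14, 11}
remove-max → 53; now {15, 14, 11}
insert 57 → {57, 15, 14, 11}
remove-max → 57; now {15, 14, 11}
insert 24 → {24, 15, 14, 11}
remove-max → 24; now {15, 14, 11}
remove-max → 15; now {14, 11}
remove-max → 14; now {11}
remove-max → 11; now {}
insert 29 → {29}
insert 46 → {46, 29}
insert 27 → {46, 29, 27}
remove-max → 46; now {29, 27}
insert 43 → {43, 29, 27}
insert 54 → {54, 43, 29, 27}
remove-max → 54; now {43, 29, 27}
insert 32 → {43, 32, 29, 27}
insert 30 → {43, 32, 30, 29, 27}
insert 48 → {48, 43, 32, 30, 29, 27}
insert 21 → {48, 43, 32, 30, 29, 27, 21}
insert 50 → {50, 48, 43, 32, 30, 29, 27, 21}
remove-max → 50; now {48, 43, 32, 30, 29, 27, 21}
insert 42 → {48, 43, 42, 32, 30, 29, 27, 21}

priority queue: [49, 41, 26, 53, 57, 24, 15, 14, 11, 46, 54, 50]; FIFO queue: [26, 49, 14, 41, 15, 11, 53, 57, 24, 29, 46, 27]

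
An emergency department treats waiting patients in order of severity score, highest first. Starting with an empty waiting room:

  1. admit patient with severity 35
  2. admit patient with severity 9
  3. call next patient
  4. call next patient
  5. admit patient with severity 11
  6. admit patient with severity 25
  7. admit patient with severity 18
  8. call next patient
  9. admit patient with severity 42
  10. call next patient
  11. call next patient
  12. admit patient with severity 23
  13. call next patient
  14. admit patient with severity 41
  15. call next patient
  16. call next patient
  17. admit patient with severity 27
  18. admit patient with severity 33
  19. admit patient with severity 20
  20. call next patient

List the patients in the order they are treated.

insert 35 → {35}
insert 9 → {35, 9}
call next patient → 35; now {9}
call next patient → 9; now {}
insert 11 → {11}
insert 25 → {25, 11}
insert 18 → {25, 18, 11}
call next patient → 25; now {18, 11}
insert 42 → {42, 18, 11}
call next patient → 42; now {18, 11}
call next patient → 18; now {11}
insert 23 → {23, 11}
call next patient → 23; now {11}
insert 41 → {41, 11}
call next patient → 41; now {11}
call next patient → 11; now {}
insert 27 → {27}
insert 33 → {33, 27}
insert 20 → {33, 27, 20}
call next patient → 33; now {27, 20}

35, 9, 25, 42, 18, 23, 41, 11, 33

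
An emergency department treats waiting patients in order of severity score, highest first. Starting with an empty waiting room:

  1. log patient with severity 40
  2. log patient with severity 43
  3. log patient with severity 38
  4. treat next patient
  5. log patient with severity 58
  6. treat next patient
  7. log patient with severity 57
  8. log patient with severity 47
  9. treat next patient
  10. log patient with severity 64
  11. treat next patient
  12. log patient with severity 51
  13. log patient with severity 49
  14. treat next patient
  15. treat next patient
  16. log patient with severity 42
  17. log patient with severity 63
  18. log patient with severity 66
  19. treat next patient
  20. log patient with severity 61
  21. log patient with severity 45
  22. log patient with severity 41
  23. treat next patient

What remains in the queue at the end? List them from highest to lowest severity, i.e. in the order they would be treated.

[61, 47, 45, 42, 41, 40, 38]

insert 40 → {40}
insert 43 → {43, 40}
insert 38 → {43, 40, 38}
treat next patient → 43; now {40, 38}
insert 58 → {58, 40, 38}
treat next patient → 58; now {40, 38}
insert 57 → {57, 40, 38}
insert 47 → {57, 47, 40, 38}
treat next patient → 57; now {47, 40, 38}
insert 64 → {64, 47, 40, 38}
treat next patient → 64; now {47, 40, 38}
insert 51 → {51, 47, 40, 38}
insert 49 → {51, 49, 47, 40, 38}
treat next patient → 51; now {49, 47, 40, 38}
treat next patient → 49; now {47, 40, 38}
insert 42 → {47, 42, 40, 38}
insert 63 → {63, 47, 42, 40, 38}
insert 66 → {66, 63, 47, 42, 40, 38}
treat next patient → 66; now {63, 47, 42, 40, 38}
insert 61 → {63, 61, 47, 42, 40, 38}
insert 45 → {63, 61, 47, 45, 42, 40, 38}
insert 41 → {63, 61, 47, 45, 42, 41, 40, 38}
treat next patient → 63; now {61, 47, 45, 42, 41, 40, 38}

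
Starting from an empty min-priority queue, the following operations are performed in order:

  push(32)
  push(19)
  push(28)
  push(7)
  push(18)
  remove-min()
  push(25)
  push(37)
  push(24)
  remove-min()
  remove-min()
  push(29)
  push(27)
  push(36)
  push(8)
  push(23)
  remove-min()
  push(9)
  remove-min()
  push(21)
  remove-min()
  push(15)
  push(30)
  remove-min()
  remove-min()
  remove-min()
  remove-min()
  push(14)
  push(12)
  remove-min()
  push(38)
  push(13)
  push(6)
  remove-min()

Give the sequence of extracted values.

insert 32 → {32}
insert 19 → {19, 32}
insert 28 → {19, 28, 32}
insert 7 → {7, 19, 28, 32}
insert 18 → {7, 18, 19, 28, 32}
remove-min → 7; now {18, 19, 28, 32}
insert 25 → {18, 19, 25, 28, 32}
insert 37 → {18, 19, 25, 28, 32, 37}
insert 24 → {18, 19, 24, 25, 28, 32, 37}
remove-min → 18; now {19, 24, 25, 28, 32, 37}
remove-min → 19; now {24, 25, 28, 32, 37}
insert 29 → {24, 25, 28, 29, 32, 37}
insert 27 → {24, 25, 27, 28, 29, 32, 37}
insert 36 → {24, 25, 27, 28, 29, 32, 36, 37}
insert 8 → {8, 24, 25, 27, 28, 29, 32, 36, 37}
insert 23 → {8, 23, 24, 25, 27, 28, 29, 32, 36, 37}
remove-min → 8; now {23, 24, 25, 27, 28, 29, 32, 36, 37}
insert 9 → {9, 23, 24, 25, 27, 28, 29, 32, 36, 37}
remove-min → 9; now {23, 24, 25, 27, 28, 29, 32, 36, 37}
insert 21 → {21, 23, 24, 25, 27, 28, 29, 32, 36, 37}
remove-min → 21; now {23, 24, 25, 27, 28, 29, 32, 36, 37}
insert 15 → {15, 23, 24, 25, 27, 28, 29, 32, 36, 37}
insert 30 → {15, 23, 24, 25, 27, 28, 29, 30, 32, 36, 37}
remove-min → 15; now {23, 24, 25, 27, 28, 29, 30, 32, 36, 37}
remove-min → 23; now {24, 25, 27, 28, 29, 30, 32, 36, 37}
remove-min → 24; now {25, 27, 28, 29, 30, 32, 36, 37}
remove-min → 25; now {27, 28, 29, 30, 32, 36, 37}
insert 14 → {14, 27, 28, 29, 30, 32, 36, 37}
insert 12 → {12, 14, 27, 28, 29, 30, 32, 36, 37}
remove-min → 12; now {14, 27, 28, 29, 30, 32, 36, 37}
insert 38 → {14, 27, 28, 29, 30, 32, 36, 37, 38}
insert 13 → {13, 14, 27, 28, 29, 30, 32, 36, 37, 38}
insert 6 → {6, 13, 14, 27, 28, 29, 30, 32, 36, 37, 38}
remove-min → 6; now {13, 14, 27, 28, 29, 30, 32, 36, 37, 38}

[7, 18, 19, 8, 9, 21, 15, 23, 24, 25, 12, 6]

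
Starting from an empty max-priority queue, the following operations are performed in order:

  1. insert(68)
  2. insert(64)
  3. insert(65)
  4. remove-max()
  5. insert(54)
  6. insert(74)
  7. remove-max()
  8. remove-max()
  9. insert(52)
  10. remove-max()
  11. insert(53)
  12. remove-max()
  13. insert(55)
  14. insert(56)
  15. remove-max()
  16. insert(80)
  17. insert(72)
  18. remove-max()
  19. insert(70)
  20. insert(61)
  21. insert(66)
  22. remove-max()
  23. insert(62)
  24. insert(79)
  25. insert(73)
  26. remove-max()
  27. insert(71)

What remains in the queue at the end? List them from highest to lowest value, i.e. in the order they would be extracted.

insert 68 → {68}
insert 64 → {68, 64}
insert 65 → {68, 65, 64}
remove-max → 68; now {65, 64}
insert 54 → {65, 64, 54}
insert 74 → {74, 65, 64, 54}
remove-max → 74; now {65, 64, 54}
remove-max → 65; now {64, 54}
insert 52 → {64, 54, 52}
remove-max → 64; now {54, 52}
insert 53 → {54, 53, 52}
remove-max → 54; now {53, 52}
insert 55 → {55, 53, 52}
insert 56 → {56, 55, 53, 52}
remove-max → 56; now {55, 53, 52}
insert 80 → {80, 55, 53, 52}
insert 72 → {80, 72, 55, 53, 52}
remove-max → 80; now {72, 55, 53, 52}
insert 70 → {72, 70, 55, 53, 52}
insert 61 → {72, 70, 61, 55, 53, 52}
insert 66 → {72, 70, 66, 61, 55, 53, 52}
remove-max → 72; now {70, 66, 61, 55, 53, 52}
insert 62 → {70, 66, 62, 61, 55, 53, 52}
insert 79 → {79, 70, 66, 62, 61, 55, 53, 52}
insert 73 → {79, 73, 70, 66, 62, 61, 55, 53, 52}
remove-max → 79; now {73, 70, 66, 62, 61, 55, 53, 52}
insert 71 → {73, 71, 70, 66, 62, 61, 55, 53, 52}

73, 71, 70, 66, 62, 61, 55, 53, 52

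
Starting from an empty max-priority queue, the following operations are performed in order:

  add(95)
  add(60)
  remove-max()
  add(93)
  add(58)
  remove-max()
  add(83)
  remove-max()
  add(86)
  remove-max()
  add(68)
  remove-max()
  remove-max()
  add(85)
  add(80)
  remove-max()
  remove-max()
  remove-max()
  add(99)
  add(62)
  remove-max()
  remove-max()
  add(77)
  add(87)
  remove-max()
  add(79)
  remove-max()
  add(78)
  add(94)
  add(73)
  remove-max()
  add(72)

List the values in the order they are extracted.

insert 95 → {95}
insert 60 → {95, 60}
remove-max → 95; now {60}
insert 93 → {93, 60}
insert 58 → {93, 60, 58}
remove-max → 93; now {60, 58}
insert 83 → {83, 60, 58}
remove-max → 83; now {60, 58}
insert 86 → {86, 60, 58}
remove-max → 86; now {60, 58}
insert 68 → {68, 60, 58}
remove-max → 68; now {60, 58}
remove-max → 60; now {58}
insert 85 → {85, 58}
insert 80 → {85, 80, 58}
remove-max → 85; now {80, 58}
remove-max → 80; now {58}
remove-max → 58; now {}
insert 99 → {99}
insert 62 → {99, 62}
remove-max → 99; now {62}
remove-max → 62; now {}
insert 77 → {77}
insert 87 → {87, 77}
remove-max → 87; now {77}
insert 79 → {79, 77}
remove-max → 79; now {77}
insert 78 → {78, 77}
insert 94 → {94, 78, 77}
insert 73 → {94, 78, 77, 73}
remove-max → 94; now {78, 77, 73}
insert 72 → {78, 77, 73, 72}

[95, 93, 83, 86, 68, 60, 85, 80, 58, 99, 62, 87, 79, 94]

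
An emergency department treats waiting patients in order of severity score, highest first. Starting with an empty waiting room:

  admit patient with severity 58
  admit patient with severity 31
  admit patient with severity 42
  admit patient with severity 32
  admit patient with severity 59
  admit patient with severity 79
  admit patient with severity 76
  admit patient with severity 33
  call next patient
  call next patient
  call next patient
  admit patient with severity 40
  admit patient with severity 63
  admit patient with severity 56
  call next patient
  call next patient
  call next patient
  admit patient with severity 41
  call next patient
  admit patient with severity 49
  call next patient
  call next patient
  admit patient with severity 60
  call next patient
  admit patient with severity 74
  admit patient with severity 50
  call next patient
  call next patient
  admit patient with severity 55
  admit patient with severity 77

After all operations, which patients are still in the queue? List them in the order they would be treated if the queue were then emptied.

insert 58 → {58}
insert 31 → {58, 31}
insert 42 → {58, 42, 31}
insert 32 → {58, 42, 32, 31}
insert 59 → {59, 58, 42, 32, 31}
insert 79 → {79, 59, 58, 42, 32, 31}
insert 76 → {79, 76, 59, 58, 42, 32, 31}
insert 33 → {79, 76, 59, 58, 42, 33, 32, 31}
call next patient → 79; now {76, 59, 58, 42, 33, 32, 31}
call next patient → 76; now {59, 58, 42, 33, 32, 31}
call next patient → 59; now {58, 42, 33, 32, 31}
insert 40 → {58, 42, 40, 33, 32, 31}
insert 63 → {63, 58, 42, 40, 33, 32, 31}
insert 56 → {63, 58, 56, 42, 40, 33, 32, 31}
call next patient → 63; now {58, 56, 42, 40, 33, 32, 31}
call next patient → 58; now {56, 42, 40, 33, 32, 31}
call next patient → 56; now {42, 40, 33, 32, 31}
insert 41 → {42, 41, 40, 33, 32, 31}
call next patient → 42; now {41, 40, 33, 32, 31}
insert 49 → {49, 41, 40, 33, 32, 31}
call next patient → 49; now {41, 40, 33, 32, 31}
call next patient → 41; now {40, 33, 32, 31}
insert 60 → {60, 40, 33, 32, 31}
call next patient → 60; now {40, 33, 32, 31}
insert 74 → {74, 40, 33, 32, 31}
insert 50 → {74, 50, 40, 33, 32, 31}
call next patient → 74; now {50, 40, 33, 32, 31}
call next patient → 50; now {40, 33, 32, 31}
insert 55 → {55, 40, 33, 32, 31}
insert 77 → {77, 55, 40, 33, 32, 31}

[77, 55, 40, 33, 32, 31]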